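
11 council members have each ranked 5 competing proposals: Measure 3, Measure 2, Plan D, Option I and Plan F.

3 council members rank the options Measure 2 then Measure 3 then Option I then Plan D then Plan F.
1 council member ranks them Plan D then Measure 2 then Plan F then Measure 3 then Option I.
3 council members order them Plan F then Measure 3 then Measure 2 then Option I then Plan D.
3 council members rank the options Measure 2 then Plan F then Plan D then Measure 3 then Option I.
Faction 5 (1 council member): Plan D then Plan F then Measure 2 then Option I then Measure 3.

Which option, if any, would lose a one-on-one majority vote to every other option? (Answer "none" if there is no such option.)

Pairwise majorities:
Measure 3 vs Measure 2: 3 for Measure 3, 8 for Measure 2 — Measure 2 by 8–3.
Measure 3 vs Plan D: 6 to 5, Measure 3.
Measure 3 vs Option I: Measure 3 is ranked higher on 3+1+3+3 = 10 ballots, Option I on 1. Measure 3 wins 10–1.
Measure 3 vs Plan F: Measure 3 preferred on 3 ballots; Plan F wins 8–3.
Measure 2 vs Plan D: Measure 2 is ranked higher on 3+3+3 = 9 ballots, Plan D on 2. Measure 2 wins 9–2.
Measure 2 vs Option I: Measure 2 wins 11–0.
Measure 2–Plan F: Measure 2 7–4.
Plan D–Option I: Option I 6–5.
Plan D vs Plan F: Plan F wins 6–5.
Option I–Plan F: Plan F 8–3.
Plan D is beaten in every head-to-head and is the Condorcet loser.

Plan D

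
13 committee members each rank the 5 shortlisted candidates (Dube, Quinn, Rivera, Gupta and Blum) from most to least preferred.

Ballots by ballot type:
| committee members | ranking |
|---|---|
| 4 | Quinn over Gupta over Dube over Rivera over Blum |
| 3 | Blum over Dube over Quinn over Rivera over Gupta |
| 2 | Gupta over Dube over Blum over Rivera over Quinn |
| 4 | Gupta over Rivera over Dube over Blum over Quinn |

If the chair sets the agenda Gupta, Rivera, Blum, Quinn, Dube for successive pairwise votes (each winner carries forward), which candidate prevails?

Dube

Round 1: Gupta vs Rivera — 10–3, Gupta advances.
Round 2: Gupta vs Blum — 10–3, Gupta advances.
Round 3: Gupta vs Quinn — 6–7, Quinn advances.
Round 4: Quinn vs Dube — 4–9, Dube advances.
Dube survives the agenda.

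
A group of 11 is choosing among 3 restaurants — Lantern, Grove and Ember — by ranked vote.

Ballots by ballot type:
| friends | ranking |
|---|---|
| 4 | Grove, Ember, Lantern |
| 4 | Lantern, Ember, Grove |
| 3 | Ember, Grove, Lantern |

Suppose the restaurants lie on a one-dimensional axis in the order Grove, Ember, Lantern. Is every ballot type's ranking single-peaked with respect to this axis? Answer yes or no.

Axis positions: Grove=1, Ember=2, Lantern=3.
Ballot type 1 (peak Grove at position 1): ranking walks positions 1-2-3, expanding outward from the peak — single-peaked.
Ballot type 2 (peak Lantern at position 3): ranking walks positions 3-2-1, expanding outward from the peak — single-peaked.
Ballot type 3 (peak Ember at position 2): ranking walks positions 2-1-3, expanding outward from the peak — single-peaked.
Every ranking is single-peaked on this axis.

yes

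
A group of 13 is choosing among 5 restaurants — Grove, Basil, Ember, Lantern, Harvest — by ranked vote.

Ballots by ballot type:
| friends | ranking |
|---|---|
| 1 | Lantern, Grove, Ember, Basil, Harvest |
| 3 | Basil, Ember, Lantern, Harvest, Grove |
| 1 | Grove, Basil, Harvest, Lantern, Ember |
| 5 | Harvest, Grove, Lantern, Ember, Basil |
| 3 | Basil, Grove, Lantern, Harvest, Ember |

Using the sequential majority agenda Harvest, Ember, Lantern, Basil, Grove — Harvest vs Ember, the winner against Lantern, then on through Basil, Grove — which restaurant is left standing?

Round 1: Harvest vs Ember — 9–4, Harvest advances.
Round 2: Harvest vs Lantern — 6–7, Lantern advances.
Round 3: Lantern vs Basil — 6–7, Basil advances.
Round 4: Basil vs Grove — 6–7, Grove advances.
The agenda winner is Grove.

Grove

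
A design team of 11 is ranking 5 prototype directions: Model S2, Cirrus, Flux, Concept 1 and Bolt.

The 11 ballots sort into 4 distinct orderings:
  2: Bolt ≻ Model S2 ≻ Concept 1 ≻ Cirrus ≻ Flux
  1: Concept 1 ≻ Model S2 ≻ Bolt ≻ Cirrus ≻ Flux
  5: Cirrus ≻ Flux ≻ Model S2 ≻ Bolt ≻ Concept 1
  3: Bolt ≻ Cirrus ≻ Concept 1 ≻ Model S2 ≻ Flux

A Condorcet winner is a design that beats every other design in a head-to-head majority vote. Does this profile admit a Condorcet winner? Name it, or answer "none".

Check each pair by majority over 11 ballots:
Model S2 vs Cirrus: 2+1 = 3 for Model S2, 8 for Cirrus — Cirrus by 8–3.
Model S2 vs Flux: Model S2 is ranked higher on 2+1+3 = 6 ballots, Flux on 5. Model S2 wins 6–5.
Model S2 vs Concept 1: Model S2 preferred on 2+5 = 7 ballots; Model S2 wins 7–4.
Model S2 vs Bolt: Model S2 preferred on 1+5 = 6 ballots; Model S2 wins 6–5.
Cirrus vs Flux: 11 to 0, Cirrus.
Cirrus vs Concept 1: Cirrus preferred on 5+3 = 8 ballots; Cirrus wins 8–3.
Cirrus vs Bolt: 5 to 6, Bolt.
Flux vs Concept 1: 5 to 6, Concept 1.
Flux vs Bolt: 5 for Flux, 6 for Bolt — Bolt by 6–5.
Concept 1 vs Bolt: 1 to 10, Bolt.
Every design loses at least once (Model S2 loses to Cirrus; Cirrus loses to Bolt; Flux loses to Model S2; Concept 1 loses to Model S2; Bolt loses to Model S2). The majority relation contains the cycle Model S2 > Bolt > Cirrus > Model S2, so there is no Condorcet winner.

none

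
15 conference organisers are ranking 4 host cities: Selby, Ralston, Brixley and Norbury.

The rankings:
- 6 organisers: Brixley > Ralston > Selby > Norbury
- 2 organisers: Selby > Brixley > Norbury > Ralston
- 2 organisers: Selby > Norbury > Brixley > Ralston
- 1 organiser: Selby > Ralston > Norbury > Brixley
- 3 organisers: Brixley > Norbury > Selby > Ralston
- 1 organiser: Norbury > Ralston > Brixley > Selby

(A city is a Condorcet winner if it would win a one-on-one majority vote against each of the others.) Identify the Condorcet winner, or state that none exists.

Brixley

Pairwise majorities:
Selby vs Ralston: Selby preferred on 2+2+1+3 = 8 ballots; Selby wins 8–7.
Selby vs Brixley: Selby preferred on 2+2+1 = 5 ballots; Brixley wins 10–5.
Selby vs Norbury: 11 to 4, Selby.
Ralston vs Brixley: Ralston preferred on 1+1 = 2 ballots; Brixley wins 13–2.
Ralston vs Norbury: 6+1 = 7 for Ralston, 8 for Norbury — Norbury by 8–7.
Brixley vs Norbury: Brixley preferred on 6+2+3 = 11 ballots; Brixley wins 11–4.
Brixley defeats every rival head-to-head and is the Condorcet winner.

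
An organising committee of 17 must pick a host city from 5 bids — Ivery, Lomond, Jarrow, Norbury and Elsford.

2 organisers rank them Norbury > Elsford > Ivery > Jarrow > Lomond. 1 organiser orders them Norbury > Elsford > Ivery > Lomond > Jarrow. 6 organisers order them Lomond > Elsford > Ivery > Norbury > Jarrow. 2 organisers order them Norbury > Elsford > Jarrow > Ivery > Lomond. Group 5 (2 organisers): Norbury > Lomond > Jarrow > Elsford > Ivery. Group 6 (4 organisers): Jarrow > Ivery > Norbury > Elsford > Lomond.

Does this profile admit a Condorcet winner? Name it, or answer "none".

Head-to-head results (17 organisers):
Ivery vs Lomond: 2+1+2+4 = 9 for Ivery, 8 for Lomond — Ivery by 9–8.
Ivery vs Jarrow: Ivery preferred on 2+1+6 = 9 ballots; Ivery wins 9–8.
Ivery vs Norbury: Ivery preferred on 6+4 = 10 ballots; Ivery wins 10–7.
Ivery vs Elsford: Ivery is ranked higher on 4 ballots, Elsford on 13. Elsford wins 13–4.
Lomond vs Jarrow: Lomond is ranked higher on 1+6+2 = 9 ballots, Jarrow on 8. Lomond wins 9–8.
Lomond vs Norbury: Lomond preferred on 6 ballots; Norbury wins 11–6.
Lomond vs Elsford: Lomond is ranked higher on 6+2 = 8 ballots, Elsford on 9. Elsford wins 9–8.
Jarrow vs Norbury: 4 to 13, Norbury.
Jarrow vs Elsford: Jarrow is ranked higher on 2+4 = 6 ballots, Elsford on 11. Elsford wins 11–6.
Norbury vs Elsford: Norbury is ranked higher on 2+1+2+2+4 = 11 ballots, Elsford on 6. Norbury wins 11–6.
Every city loses at least once (Ivery loses to Elsford; Lomond loses to Ivery; Jarrow loses to Ivery; Norbury loses to Ivery; Elsford loses to Norbury). The majority relation contains the cycle Ivery > Norbury > Elsford > Ivery, so there is no Condorcet winner.

none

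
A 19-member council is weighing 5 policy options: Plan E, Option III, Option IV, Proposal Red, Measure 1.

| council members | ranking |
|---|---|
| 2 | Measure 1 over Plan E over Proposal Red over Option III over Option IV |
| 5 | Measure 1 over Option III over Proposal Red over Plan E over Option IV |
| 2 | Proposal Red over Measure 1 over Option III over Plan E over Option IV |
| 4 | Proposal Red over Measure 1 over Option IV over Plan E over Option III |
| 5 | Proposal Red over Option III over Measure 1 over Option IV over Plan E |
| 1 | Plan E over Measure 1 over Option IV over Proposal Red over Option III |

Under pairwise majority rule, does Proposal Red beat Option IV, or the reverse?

Proposal Red

Ballots ranking Proposal Red above Option IV: 2 + 5 + 2 + 4 + 5 = 18.
Ballots ranking Option IV above Proposal Red: 19 − 18 = 1.
Proposal Red wins the head-to-head 18–1.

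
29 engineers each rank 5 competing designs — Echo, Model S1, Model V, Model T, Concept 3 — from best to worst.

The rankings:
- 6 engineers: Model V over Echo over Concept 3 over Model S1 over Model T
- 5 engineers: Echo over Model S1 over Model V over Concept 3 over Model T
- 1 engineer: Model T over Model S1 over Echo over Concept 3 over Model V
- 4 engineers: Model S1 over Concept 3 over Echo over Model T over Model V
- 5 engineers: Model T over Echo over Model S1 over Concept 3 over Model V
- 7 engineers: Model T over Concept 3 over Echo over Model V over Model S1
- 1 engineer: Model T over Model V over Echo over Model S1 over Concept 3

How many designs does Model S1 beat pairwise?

3

Model S1 against each rival (29 engineers):
Model S1 vs Echo: Echo, 24–5.
Model S1 vs Model V: Model S1, 15–14.
Model S1 vs Model T: 15 to 14, Model S1.
Model S1 vs Concept 3: Model S1 preferred on 5+1+4+5+1 = 16 ballots; Model S1 wins 16–13.
Model S1 beats Model V, Model T, Concept 3; loses to Echo — 3 pairwise wins.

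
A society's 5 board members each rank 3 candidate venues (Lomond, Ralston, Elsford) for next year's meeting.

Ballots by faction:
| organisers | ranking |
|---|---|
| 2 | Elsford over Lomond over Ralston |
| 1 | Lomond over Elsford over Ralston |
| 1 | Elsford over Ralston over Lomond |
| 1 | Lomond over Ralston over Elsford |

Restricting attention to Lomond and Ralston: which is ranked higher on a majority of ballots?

Lomond

Ballots ranking Lomond above Ralston: 2 + 1 + 1 = 4.
Ballots ranking Ralston above Lomond: 5 − 4 = 1.
Lomond wins the head-to-head 4–1.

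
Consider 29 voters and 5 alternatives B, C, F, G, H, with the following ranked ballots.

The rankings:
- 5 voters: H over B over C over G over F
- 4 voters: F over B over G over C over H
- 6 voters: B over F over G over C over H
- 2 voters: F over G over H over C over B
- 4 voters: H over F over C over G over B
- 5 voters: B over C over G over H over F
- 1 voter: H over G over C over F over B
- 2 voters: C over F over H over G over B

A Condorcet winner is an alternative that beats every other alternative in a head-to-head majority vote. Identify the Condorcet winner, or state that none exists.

Head-to-head results (29 voters):
B vs C: B preferred on 5+4+6+5 = 20 ballots; B wins 20–9.
B vs F: B is ranked higher on 5+6+5 = 16 ballots, F on 13. B wins 16–13.
B vs G: B is ranked higher on 5+4+6+5 = 20 ballots, G on 9. B wins 20–9.
B vs H: 4+6+5 = 15 for B, 14 for H — B by 15–14.
C vs F: 5+5+1+2 = 13 for C, 16 for F — F by 16–13.
C vs G: 5+4+5+2 = 16 for C, 13 for G — C by 16–13.
C vs H: 4+6+5+2 = 17 for C, 12 for H — C by 17–12.
F vs G: 18 to 11, F.
F vs H: 14 to 15, H.
G vs H: 4+6+2+5 = 17 for G, 12 for H — G by 17–12.
B defeats every rival head-to-head and is the Condorcet winner.

B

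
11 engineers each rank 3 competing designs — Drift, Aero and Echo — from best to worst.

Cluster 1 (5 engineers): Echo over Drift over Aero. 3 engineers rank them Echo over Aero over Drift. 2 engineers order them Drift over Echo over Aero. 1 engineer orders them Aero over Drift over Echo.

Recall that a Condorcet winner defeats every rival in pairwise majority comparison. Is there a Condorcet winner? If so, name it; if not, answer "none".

Echo

Pairwise majorities:
Drift vs Aero: Drift preferred on 5+2 = 7 ballots; Drift wins 7–4.
Drift vs Echo: Drift is ranked higher on 2+1 = 3 ballots, Echo on 8. Echo wins 8–3.
Aero vs Echo: Aero is ranked higher on 1 ballot, Echo on 10. Echo wins 10–1.
Echo wins every pairwise contest, so Echo is the Condorcet winner.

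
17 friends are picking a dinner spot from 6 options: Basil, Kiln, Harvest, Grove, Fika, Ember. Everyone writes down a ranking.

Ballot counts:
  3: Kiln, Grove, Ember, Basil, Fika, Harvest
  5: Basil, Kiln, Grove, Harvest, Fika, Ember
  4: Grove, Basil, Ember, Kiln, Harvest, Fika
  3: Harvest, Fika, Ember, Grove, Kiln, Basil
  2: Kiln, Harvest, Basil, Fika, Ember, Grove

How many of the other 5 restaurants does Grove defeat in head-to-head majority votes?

4

Grove against each rival (17 friends):
Grove vs Basil: 10 to 7, Grove.
Grove–Kiln: Kiln 10–7.
Grove vs Harvest: Grove wins 12–5.
Grove vs Fika: Grove preferred on 3+5+4 = 12 ballots; Grove wins 12–5.
Grove vs Ember: 12 to 5, Grove.
Grove beats Basil, Harvest, Fika, Ember; loses to Kiln — 4 pairwise wins.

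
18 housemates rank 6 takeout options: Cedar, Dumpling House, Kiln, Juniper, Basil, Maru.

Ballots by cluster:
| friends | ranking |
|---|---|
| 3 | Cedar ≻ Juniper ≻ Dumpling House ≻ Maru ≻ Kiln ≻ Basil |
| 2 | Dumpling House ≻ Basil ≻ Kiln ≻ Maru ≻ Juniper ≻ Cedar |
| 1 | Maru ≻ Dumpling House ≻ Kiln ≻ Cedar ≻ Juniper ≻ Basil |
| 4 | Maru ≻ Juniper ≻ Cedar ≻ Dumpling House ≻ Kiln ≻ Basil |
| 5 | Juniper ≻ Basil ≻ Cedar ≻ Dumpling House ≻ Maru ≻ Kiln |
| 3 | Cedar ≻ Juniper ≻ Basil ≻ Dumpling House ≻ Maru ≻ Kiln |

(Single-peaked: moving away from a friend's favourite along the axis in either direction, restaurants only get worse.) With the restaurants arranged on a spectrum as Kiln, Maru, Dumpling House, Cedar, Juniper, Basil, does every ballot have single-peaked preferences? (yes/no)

Axis positions: Kiln=1, Maru=2, Dumpling House=3, Cedar=4, Juniper=5, Basil=6.
Cluster 1 (peak Cedar at position 4): ranking walks positions 4-5-3-2-1-6, expanding outward from the peak — single-peaked.
Cluster 2: ranking walks positions 3-6-1-2-5-4; Basil is ranked above Cedar even though Cedar lies between Basil and the peak Dumpling House on the axis — preferences dip and rise again. Not single-peaked.
Cluster 3 (peak Maru at position 2): ranking walks positions 2-3-1-4-5-6, expanding outward from the peak — single-peaked.
Cluster 4: ranking walks positions 2-5-4-3-1-6; Juniper is ranked above Dumpling House even though Dumpling House lies between Juniper and the peak Maru on the axis — preferences dip and rise again. Not single-peaked.
Cluster 5 (peak Juniper at position 5): ranking walks positions 5-6-4-3-2-1, expanding outward from the peak — single-peaked.
Cluster 6 (peak Cedar at position 4): ranking walks positions 4-5-6-3-2-1, expanding outward from the peak — single-peaked.
Cluster 2 violates single-peakedness, so the profile is not single-peaked on this axis.

no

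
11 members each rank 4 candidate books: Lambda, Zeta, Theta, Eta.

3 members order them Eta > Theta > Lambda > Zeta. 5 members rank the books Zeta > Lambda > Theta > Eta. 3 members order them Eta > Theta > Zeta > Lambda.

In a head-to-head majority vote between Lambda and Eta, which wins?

Eta

Ballots ranking Lambda above Eta: 5.
Ballots ranking Eta above Lambda: 11 − 5 = 6.
Eta wins the head-to-head 6–5.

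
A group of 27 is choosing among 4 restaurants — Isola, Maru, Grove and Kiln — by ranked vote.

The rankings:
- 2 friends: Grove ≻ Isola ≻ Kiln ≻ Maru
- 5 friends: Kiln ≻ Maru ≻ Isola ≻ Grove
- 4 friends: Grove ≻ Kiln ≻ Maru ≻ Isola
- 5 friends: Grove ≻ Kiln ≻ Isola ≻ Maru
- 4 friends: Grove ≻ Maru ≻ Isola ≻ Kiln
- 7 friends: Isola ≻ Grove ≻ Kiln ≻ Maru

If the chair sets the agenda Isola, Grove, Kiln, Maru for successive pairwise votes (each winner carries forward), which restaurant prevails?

Grove

Round 1: Isola vs Grove — 12–15, Grove advances.
Round 2: Grove vs Kiln — 22–5, Grove advances.
Round 3: Grove vs Maru — 22–5, Grove advances.
The agenda winner is Grove.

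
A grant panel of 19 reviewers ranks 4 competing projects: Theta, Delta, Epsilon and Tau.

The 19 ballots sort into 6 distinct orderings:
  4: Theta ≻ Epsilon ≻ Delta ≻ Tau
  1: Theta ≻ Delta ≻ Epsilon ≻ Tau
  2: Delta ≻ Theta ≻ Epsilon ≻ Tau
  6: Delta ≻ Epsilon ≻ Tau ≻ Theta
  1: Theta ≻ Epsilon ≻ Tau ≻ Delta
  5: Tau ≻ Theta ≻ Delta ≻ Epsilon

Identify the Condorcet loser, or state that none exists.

Head-to-head results (19 reviewers):
Theta vs Delta: Theta, 11–8.
Theta vs Epsilon: 4+1+2+1+5 = 13 for Theta, 6 for Epsilon — Theta by 13–6.
Theta vs Tau: Tau wins 11–8.
Delta vs Epsilon: Delta, 14–5.
Delta vs Tau: Delta preferred on 4+1+2+6 = 13 ballots; Delta wins 13–6.
Epsilon vs Tau: Epsilon, 14–5.
Every project wins at least one matchup (Theta beats Delta; Delta beats Epsilon; Epsilon beats Tau; Tau beats Theta), so there is no Condorcet loser.

none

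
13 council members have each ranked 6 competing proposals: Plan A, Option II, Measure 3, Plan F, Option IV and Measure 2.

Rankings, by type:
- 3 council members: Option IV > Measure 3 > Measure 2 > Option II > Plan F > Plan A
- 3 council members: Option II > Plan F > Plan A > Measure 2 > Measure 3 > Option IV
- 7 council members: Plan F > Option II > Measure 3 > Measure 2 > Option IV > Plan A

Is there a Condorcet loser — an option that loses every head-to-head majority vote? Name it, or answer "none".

Plan A

Head-to-head results (13 council members):
Plan A vs Option II: Plan A is ranked higher on 0 ballots, Option II on 13. Option II wins 13–0.
Plan A vs Measure 3: 3 to 10, Measure 3.
Plan A–Plan F: Plan F 13–0.
Plan A vs Option IV: Option IV, 10–3.
Plan A–Measure 2: Measure 2 10–3.
Option II vs Measure 3: 10 to 3, Option II.
Option II vs Plan F: Option II preferred on 3+3 = 6 ballots; Plan F wins 7–6.
Option II–Option IV: Option II 10–3.
Option II–Measure 2: Option II 10–3.
Measure 3 vs Plan F: 3 for Measure 3, 10 for Plan F — Plan F by 10–3.
Measure 3 vs Option IV: Measure 3 preferred on 3+7 = 10 ballots; Measure 3 wins 10–3.
Measure 3 vs Measure 2: Measure 3 is ranked higher on 3+7 = 10 ballots, Measure 2 on 3. Measure 3 wins 10–3.
Plan F vs Option IV: Plan F, 10–3.
Plan F vs Measure 2: 3+7 = 10 for Plan F, 3 for Measure 2 — Plan F by 10–3.
Option IV vs Measure 2: Option IV preferred on 3 ballots; Measure 2 wins 10–3.
Only Plan A has no wins; Plan A is the Condorcet loser.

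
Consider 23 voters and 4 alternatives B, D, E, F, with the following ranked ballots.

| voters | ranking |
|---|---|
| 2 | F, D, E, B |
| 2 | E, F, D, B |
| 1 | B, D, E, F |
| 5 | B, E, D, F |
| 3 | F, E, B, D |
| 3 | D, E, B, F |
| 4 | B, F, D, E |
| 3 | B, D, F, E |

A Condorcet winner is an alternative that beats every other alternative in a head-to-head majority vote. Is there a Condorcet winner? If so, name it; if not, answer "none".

B

Check each pair by majority over 23 ballots:
B–D: B 16–7.
B vs E: B wins 13–10.
B vs F: B wins 16–7.
D vs E: D, 13–10.
D–F: D 12–11.
E vs F: F, 12–11.
B wins every pairwise contest, so B is the Condorcet winner.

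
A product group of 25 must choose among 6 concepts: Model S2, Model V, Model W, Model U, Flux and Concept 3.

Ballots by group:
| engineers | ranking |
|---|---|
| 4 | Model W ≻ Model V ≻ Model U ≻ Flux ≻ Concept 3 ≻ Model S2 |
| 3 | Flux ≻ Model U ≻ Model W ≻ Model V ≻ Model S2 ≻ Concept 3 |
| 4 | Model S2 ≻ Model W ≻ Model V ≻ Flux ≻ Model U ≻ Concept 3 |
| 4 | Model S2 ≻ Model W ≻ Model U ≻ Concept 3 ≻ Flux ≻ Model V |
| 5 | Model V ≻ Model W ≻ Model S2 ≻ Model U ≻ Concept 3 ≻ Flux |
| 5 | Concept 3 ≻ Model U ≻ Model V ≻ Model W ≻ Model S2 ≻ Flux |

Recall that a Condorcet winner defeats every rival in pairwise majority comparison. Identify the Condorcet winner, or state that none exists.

Check each pair by majority over 25 ballots:
Model S2 vs Model V: Model V wins 17–8.
Model S2 vs Model W: Model W wins 17–8.
Model S2 vs Model U: Model S2, 13–12.
Model S2 vs Flux: Model S2 wins 18–7.
Model S2 vs Concept 3: Model S2, 16–9.
Model V vs Model W: Model W wins 15–10.
Model V vs Model U: Model V wins 13–12.
Model V vs Flux: Model V wins 18–7.
Model V vs Concept 3: Model V, 16–9.
Model W vs Model U: Model W wins 17–8.
Model W–Flux: Model W 22–3.
Model W–Concept 3: Model W 20–5.
Model U vs Flux: Model U wins 18–7.
Model U vs Concept 3: Model U, 20–5.
Flux–Concept 3: Concept 3 14–11.
Model W wins every pairwise contest, so Model W is the Condorcet winner.

Model W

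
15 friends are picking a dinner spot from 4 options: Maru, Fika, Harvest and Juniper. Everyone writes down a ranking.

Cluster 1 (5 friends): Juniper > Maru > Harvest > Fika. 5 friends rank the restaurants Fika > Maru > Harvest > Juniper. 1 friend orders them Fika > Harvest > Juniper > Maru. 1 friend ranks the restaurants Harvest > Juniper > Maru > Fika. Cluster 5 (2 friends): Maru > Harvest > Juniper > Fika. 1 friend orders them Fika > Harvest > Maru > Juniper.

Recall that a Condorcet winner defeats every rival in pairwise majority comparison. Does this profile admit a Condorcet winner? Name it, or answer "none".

Pairwise majorities:
Maru–Fika: Maru 8–7.
Maru vs Harvest: Maru, 12–3.
Maru–Juniper: Maru 8–7.
Fika–Harvest: Harvest 8–7.
Fika–Juniper: Juniper 8–7.
Harvest vs Juniper: Harvest wins 10–5.
Maru defeats every rival head-to-head and is the Condorcet winner.

Maru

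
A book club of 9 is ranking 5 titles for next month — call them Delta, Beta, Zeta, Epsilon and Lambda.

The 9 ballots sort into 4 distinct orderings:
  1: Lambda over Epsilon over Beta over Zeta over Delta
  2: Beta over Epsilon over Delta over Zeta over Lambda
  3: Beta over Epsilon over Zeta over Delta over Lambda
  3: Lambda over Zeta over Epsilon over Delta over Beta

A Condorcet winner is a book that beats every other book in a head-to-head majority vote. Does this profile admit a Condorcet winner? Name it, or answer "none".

Beta

Head-to-head results (9 members):
Delta–Beta: Beta 6–3.
Delta vs Zeta: Zeta, 7–2.
Delta–Epsilon: Epsilon 9–0.
Delta–Lambda: Delta 5–4.
Beta vs Zeta: Beta wins 6–3.
Beta–Epsilon: Beta 5–4.
Beta vs Lambda: Beta wins 5–4.
Zeta–Epsilon: Epsilon 6–3.
Zeta vs Lambda: Zeta, 5–4.
Epsilon vs Lambda: Epsilon wins 5–4.
Beta beats each of Delta, Zeta, Epsilon, Lambda — Beta is the Condorcet winner.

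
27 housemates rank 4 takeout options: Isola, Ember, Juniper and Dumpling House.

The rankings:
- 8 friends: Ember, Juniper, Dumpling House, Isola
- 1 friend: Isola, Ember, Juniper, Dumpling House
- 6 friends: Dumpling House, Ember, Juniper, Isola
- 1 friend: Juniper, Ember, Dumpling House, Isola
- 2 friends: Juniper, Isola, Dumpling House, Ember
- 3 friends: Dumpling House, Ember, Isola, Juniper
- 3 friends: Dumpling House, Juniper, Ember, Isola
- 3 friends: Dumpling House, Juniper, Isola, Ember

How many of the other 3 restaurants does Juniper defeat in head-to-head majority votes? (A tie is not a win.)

1

Juniper against each rival (27 friends):
Juniper vs Isola: Juniper is ranked higher on 8+6+1+2+3+3 = 23 ballots, Isola on 4. Juniper wins 23–4.
Juniper–Ember: Ember 18–9.
Juniper vs Dumpling House: 8+1+1+2 = 12 for Juniper, 15 for Dumpling House — Dumpling House by 15–12.
Juniper beats Isola; loses to Ember, Dumpling House — 1 pairwise win.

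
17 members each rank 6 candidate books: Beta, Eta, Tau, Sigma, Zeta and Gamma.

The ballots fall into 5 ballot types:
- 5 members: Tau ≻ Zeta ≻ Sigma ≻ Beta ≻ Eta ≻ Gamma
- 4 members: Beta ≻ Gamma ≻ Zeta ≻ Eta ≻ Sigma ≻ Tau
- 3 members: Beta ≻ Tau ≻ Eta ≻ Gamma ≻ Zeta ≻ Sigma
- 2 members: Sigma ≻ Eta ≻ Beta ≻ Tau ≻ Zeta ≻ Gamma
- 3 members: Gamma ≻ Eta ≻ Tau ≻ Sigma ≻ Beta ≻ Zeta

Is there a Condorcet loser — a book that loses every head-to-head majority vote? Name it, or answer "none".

none

Head-to-head results (17 members):
Beta vs Eta: Beta wins 12–5.
Beta vs Tau: 4+3+2 = 9 for Beta, 8 for Tau — Beta by 9–8.
Beta vs Sigma: 7 to 10, Sigma.
Beta vs Zeta: Beta wins 12–5.
Beta vs Gamma: Beta is ranked higher on 5+4+3+2 = 14 ballots, Gamma on 3. Beta wins 14–3.
Eta vs Tau: 9 to 8, Eta.
Eta vs Sigma: 10 to 7, Eta.
Eta vs Zeta: Eta preferred on 3+2+3 = 8 ballots; Zeta wins 9–8.
Eta vs Gamma: Eta preferred on 5+3+2 = 10 ballots; Eta wins 10–7.
Tau–Sigma: Tau 11–6.
Tau vs Zeta: Tau wins 13–4.
Tau vs Gamma: 10 to 7, Tau.
Sigma vs Zeta: Sigma is ranked higher on 2+3 = 5 ballots, Zeta on 12. Zeta wins 12–5.
Sigma vs Gamma: Gamma, 10–7.
Zeta vs Gamma: Zeta preferred on 5+2 = 7 ballots; Gamma wins 10–7.
No book is winless: Beta beats Eta; Eta beats Tau; Tau beats Sigma; Sigma beats Beta; Zeta beats Eta; Gamma beats Sigma. There is no Condorcet loser.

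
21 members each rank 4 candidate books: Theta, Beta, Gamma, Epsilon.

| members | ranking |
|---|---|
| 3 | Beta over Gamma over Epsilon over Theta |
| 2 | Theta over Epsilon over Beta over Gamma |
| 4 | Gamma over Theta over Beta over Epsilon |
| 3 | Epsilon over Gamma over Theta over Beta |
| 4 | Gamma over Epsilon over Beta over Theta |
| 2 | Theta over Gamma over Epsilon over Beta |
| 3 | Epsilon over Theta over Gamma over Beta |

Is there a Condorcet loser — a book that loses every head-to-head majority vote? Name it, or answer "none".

Beta

Head-to-head results (21 members):
Theta vs Beta: Theta, 14–7.
Theta vs Gamma: 7 to 14, Gamma.
Theta vs Epsilon: Epsilon, 13–8.
Beta vs Gamma: Gamma wins 16–5.
Beta vs Epsilon: Epsilon, 14–7.
Gamma vs Epsilon: Gamma wins 13–8.
Beta loses to every other book — it is the Condorcet loser.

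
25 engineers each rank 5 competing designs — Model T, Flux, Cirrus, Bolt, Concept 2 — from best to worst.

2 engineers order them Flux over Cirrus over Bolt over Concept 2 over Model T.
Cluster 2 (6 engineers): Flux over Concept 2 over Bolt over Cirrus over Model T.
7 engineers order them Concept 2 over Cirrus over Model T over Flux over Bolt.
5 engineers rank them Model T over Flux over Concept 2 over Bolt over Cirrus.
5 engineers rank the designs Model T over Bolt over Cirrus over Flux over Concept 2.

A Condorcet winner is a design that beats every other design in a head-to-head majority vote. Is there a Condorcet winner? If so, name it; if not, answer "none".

none

Check each pair by majority over 25 ballots:
Model T–Flux: Model T 17–8.
Model T vs Cirrus: Cirrus wins 15–10.
Model T vs Bolt: Model T wins 17–8.
Model T vs Concept 2: Concept 2 wins 15–10.
Flux–Cirrus: Flux 13–12.
Flux vs Bolt: Flux, 20–5.
Flux vs Concept 2: Flux, 18–7.
Cirrus vs Bolt: Bolt wins 16–9.
Cirrus vs Concept 2: Concept 2, 18–7.
Bolt vs Concept 2: Concept 2 wins 18–7.
Every design loses at least once (Model T loses to Cirrus; Flux loses to Model T; Cirrus loses to Flux; Bolt loses to Model T; Concept 2 loses to Flux). The majority relation contains the cycle Model T beats Flux beats Cirrus beats Model T, so there is no Condorcet winner.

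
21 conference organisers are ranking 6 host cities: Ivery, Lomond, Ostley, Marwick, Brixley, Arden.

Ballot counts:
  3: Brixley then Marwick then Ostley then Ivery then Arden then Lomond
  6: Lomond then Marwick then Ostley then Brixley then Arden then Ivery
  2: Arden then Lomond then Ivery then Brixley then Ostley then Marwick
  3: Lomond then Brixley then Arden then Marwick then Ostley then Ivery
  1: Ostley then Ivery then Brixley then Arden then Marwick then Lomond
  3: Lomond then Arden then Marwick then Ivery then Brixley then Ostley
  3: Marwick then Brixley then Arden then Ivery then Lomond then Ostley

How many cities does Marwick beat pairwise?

4

Marwick against each rival (21 organisers):
Marwick–Ivery: Marwick 18–3.
Marwick vs Lomond: Marwick preferred on 3+1+3 = 7 ballots; Lomond wins 14–7.
Marwick vs Ostley: 3+6+3+3+3 = 18 for Marwick, 3 for Ostley — Marwick by 18–3.
Marwick–Brixley: Marwick 12–9.
Marwick–Arden: Marwick 12–9.
Marwick beats Ivery, Ostley, Brixley, Arden; loses to Lomond — 4 pairwise wins.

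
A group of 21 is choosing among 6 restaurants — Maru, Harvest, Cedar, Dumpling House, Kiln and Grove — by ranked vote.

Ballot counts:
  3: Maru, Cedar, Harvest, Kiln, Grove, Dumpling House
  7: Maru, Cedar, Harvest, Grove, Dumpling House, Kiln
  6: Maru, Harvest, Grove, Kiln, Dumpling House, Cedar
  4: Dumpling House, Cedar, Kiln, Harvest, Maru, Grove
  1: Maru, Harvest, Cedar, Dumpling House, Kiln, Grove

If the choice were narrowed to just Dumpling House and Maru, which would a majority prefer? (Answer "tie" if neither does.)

Ballots ranking Dumpling House above Maru: 4.
Ballots ranking Maru above Dumpling House: 21 − 4 = 17.
Maru wins the head-to-head 17–4.

Maru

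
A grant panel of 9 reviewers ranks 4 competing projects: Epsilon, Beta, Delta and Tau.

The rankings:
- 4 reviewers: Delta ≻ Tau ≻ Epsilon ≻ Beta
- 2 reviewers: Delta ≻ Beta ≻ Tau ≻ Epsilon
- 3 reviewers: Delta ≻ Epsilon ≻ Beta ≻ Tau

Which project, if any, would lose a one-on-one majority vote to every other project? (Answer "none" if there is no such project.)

none

Head-to-head results (9 reviewers):
Epsilon vs Beta: Epsilon, 7–2.
Epsilon vs Delta: Delta wins 9–0.
Epsilon vs Tau: Tau, 6–3.
Beta vs Delta: 0 to 9, Delta.
Beta vs Tau: Beta preferred on 2+3 = 5 ballots; Beta wins 5–4.
Delta vs Tau: 4+2+3 = 9 for Delta, 0 for Tau — Delta by 9–0.
Each project has at least one pairwise win (Epsilon beats Beta; Beta beats Tau; Delta beats Epsilon; Tau beats Epsilon) — no Condorcet loser.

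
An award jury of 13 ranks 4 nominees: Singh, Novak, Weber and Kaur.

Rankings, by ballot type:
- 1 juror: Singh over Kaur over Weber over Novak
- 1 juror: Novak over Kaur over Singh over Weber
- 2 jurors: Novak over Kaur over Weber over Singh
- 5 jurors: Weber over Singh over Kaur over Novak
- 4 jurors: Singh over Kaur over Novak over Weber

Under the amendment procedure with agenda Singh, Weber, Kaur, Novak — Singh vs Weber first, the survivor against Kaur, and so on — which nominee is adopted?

Kaur

Round 1: Singh vs Weber — 6–7, Weber advances.
Round 2: Weber vs Kaur — 5–8, Kaur advances.
Round 3: Kaur vs Novak — 10–3, Kaur advances.
The agenda winner is Kaur.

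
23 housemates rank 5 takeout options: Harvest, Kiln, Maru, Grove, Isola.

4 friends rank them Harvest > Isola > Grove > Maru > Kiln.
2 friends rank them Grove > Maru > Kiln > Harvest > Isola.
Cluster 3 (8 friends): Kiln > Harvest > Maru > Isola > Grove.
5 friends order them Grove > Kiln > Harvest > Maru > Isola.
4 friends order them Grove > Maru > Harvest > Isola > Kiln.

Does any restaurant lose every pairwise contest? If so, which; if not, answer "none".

none

Pairwise majorities:
Harvest vs Kiln: 4+4 = 8 for Harvest, 15 for Kiln — Kiln by 15–8.
Harvest vs Maru: 4+8+5 = 17 for Harvest, 6 for Maru — Harvest by 17–6.
Harvest–Grove: Harvest 12–11.
Harvest vs Isola: 4+2+8+5+4 = 23 for Harvest, 0 for Isola — Harvest by 23–0.
Kiln vs Maru: Kiln wins 13–10.
Kiln vs Grove: Kiln preferred on 8 ballots; Grove wins 15–8.
Kiln vs Isola: 15 to 8, Kiln.
Maru vs Grove: Maru is ranked higher on 8 ballots, Grove on 15. Grove wins 15–8.
Maru–Isola: Maru 19–4.
Grove vs Isola: 2+5+4 = 11 for Grove, 12 for Isola — Isola by 12–11.
No restaurant is winless: Harvest beats Maru; Kiln beats Harvest; Maru beats Isola; Grove beats Kiln; Isola beats Grove. There is no Condorcet loser.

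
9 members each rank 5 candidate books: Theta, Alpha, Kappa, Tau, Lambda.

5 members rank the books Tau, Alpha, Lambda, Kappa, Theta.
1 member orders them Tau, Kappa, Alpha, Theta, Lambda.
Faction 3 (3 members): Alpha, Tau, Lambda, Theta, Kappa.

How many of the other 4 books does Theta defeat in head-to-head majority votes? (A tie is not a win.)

Theta against each rival (9 members):
Theta vs Alpha: 0 to 9, Alpha.
Theta vs Kappa: Kappa, 6–3.
Theta vs Tau: Tau, 9–0.
Theta vs Lambda: Lambda wins 8–1.
Theta beats no one; loses to Alpha, Kappa, Tau, Lambda — 0 pairwise wins.

0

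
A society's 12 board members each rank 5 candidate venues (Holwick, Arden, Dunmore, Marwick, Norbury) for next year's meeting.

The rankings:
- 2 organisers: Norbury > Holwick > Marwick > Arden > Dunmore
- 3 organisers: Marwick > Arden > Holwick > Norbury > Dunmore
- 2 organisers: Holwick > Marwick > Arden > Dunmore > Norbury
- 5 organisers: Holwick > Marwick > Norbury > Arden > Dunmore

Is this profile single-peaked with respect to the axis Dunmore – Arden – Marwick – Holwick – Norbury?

yes

Axis positions: Dunmore=1, Arden=2, Marwick=3, Holwick=4, Norbury=5.
Group 1 (peak Norbury at position 5): ranking walks positions 5-4-3-2-1, expanding outward from the peak — single-peaked.
Group 2 (peak Marwick at position 3): ranking walks positions 3-2-4-5-1, expanding outward from the peak — single-peaked.
Group 3 (peak Holwick at position 4): ranking walks positions 4-3-2-1-5, expanding outward from the peak — single-peaked.
Group 4 (peak Holwick at position 4): ranking walks positions 4-3-5-2-1, expanding outward from the peak — single-peaked.
Every ranking is single-peaked on this axis.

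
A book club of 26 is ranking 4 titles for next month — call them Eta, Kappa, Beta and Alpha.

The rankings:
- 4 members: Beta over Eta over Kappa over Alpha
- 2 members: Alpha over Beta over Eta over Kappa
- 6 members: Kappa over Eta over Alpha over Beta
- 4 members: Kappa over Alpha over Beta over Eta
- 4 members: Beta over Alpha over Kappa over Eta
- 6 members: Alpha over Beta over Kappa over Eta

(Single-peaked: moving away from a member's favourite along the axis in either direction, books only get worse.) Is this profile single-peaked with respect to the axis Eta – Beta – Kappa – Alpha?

Axis positions: Eta=1, Beta=2, Kappa=3, Alpha=4.
Cluster 1 (peak Beta at position 2): ranking walks positions 2-1-3-4, expanding outward from the peak — single-peaked.
Cluster 2: ranking walks positions 4-2-1-3; Beta is ranked above Kappa even though Kappa lies between Beta and the peak Alpha on the axis — preferences dip and rise again. Not single-peaked.
Cluster 3: ranking walks positions 3-1-4-2; Eta is ranked above Beta even though Beta lies between Eta and the peak Kappa on the axis — preferences dip and rise again. Not single-peaked.
Cluster 4 (peak Kappa at position 3): ranking walks positions 3-4-2-1, expanding outward from the peak — single-peaked.
Cluster 5: ranking walks positions 2-4-3-1; Alpha is ranked above Kappa even though Kappa lies between Alpha and the peak Beta on the axis — preferences dip and rise again. Not single-peaked.
Cluster 6: ranking walks positions 4-2-3-1; Beta is ranked above Kappa even though Kappa lies between Beta and the peak Alpha on the axis — preferences dip and rise again. Not single-peaked.
Cluster 2 violates single-peakedness, so the profile is not single-peaked on this axis.

no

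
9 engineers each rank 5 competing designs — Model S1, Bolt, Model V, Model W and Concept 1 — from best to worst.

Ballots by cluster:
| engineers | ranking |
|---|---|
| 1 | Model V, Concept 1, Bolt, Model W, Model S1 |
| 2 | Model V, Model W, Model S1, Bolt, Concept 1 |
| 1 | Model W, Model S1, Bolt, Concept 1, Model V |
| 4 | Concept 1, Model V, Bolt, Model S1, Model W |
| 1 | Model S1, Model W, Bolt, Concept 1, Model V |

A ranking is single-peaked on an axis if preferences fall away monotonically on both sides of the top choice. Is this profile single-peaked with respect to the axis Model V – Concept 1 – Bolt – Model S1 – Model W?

Axis positions: Model V=1, Concept 1=2, Bolt=3, Model S1=4, Model W=5.
Cluster 1: ranking walks positions 1-2-3-5-4; Model W is ranked above Model S1 even though Model S1 lies between Model W and the peak Model V on the axis — preferences dip and rise again. Not single-peaked.
Cluster 2: ranking walks positions 1-5-4-3-2; Model W is ranked above Concept 1 even though Concept 1 lies between Model W and the peak Model V on the axis — preferences dip and rise again. Not single-peaked.
Cluster 3 (peak Model W at position 5): ranking walks positions 5-4-3-2-1, expanding outward from the peak — single-peaked.
Cluster 4 (peak Concept 1 at position 2): ranking walks positions 2-1-3-4-5, expanding outward from the peak — single-peaked.
Cluster 5 (peak Model S1 at position 4): ranking walks positions 4-5-3-2-1, expanding outward from the peak — single-peaked.
Cluster 1 violates single-peakedness, so the profile is not single-peaked on this axis.

no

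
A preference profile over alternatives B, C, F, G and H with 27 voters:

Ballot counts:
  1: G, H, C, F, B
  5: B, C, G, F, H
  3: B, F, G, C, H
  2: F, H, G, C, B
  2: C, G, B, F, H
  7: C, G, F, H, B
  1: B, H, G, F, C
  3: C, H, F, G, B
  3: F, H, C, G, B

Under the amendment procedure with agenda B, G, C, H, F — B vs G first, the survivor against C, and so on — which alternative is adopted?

C

Round 1: B vs G — 9–18, G advances.
Round 2: G vs C — 7–20, C advances.
Round 3: C vs H — 20–7, C advances.
Round 4: C vs F — 18–9, C advances.
C survives the agenda.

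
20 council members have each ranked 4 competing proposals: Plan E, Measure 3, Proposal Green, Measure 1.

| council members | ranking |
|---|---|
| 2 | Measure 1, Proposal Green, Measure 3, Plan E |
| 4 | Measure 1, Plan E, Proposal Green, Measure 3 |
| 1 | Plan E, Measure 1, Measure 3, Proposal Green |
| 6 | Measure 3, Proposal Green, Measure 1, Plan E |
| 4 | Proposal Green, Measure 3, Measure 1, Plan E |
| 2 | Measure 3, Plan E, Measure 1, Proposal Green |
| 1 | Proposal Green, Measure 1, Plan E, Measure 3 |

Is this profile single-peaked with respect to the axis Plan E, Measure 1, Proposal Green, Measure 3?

Axis positions: Plan E=1, Measure 1=2, Proposal Green=3, Measure 3=4.
Faction 1 (peak Measure 1 at position 2): ranking walks positions 2-3-4-1, expanding outward from the peak — single-peaked.
Faction 2 (peak Measure 1 at position 2): ranking walks positions 2-1-3-4, expanding outward from the peak — single-peaked.
Faction 3: ranking walks positions 1-2-4-3; Measure 3 is ranked above Proposal Green even though Proposal Green lies between Measure 3 and the peak Plan E on the axis — preferences dip and rise again. Not single-peaked.
Faction 4 (peak Measure 3 at position 4): ranking walks positions 4-3-2-1, expanding outward from the peak — single-peaked.
Faction 5 (peak Proposal Green at position 3): ranking walks positions 3-4-2-1, expanding outward from the peak — single-peaked.
Faction 6: ranking walks positions 4-1-2-3; Plan E is ranked above Proposal Green even though Proposal Green lies between Plan E and the peak Measure 3 on the axis — preferences dip and rise again. Not single-peaked.
Faction 7 (peak Proposal Green at position 3): ranking walks positions 3-2-1-4, expanding outward from the peak — single-peaked.
Faction 3 violates single-peakedness, so the profile is not single-peaked on this axis.

no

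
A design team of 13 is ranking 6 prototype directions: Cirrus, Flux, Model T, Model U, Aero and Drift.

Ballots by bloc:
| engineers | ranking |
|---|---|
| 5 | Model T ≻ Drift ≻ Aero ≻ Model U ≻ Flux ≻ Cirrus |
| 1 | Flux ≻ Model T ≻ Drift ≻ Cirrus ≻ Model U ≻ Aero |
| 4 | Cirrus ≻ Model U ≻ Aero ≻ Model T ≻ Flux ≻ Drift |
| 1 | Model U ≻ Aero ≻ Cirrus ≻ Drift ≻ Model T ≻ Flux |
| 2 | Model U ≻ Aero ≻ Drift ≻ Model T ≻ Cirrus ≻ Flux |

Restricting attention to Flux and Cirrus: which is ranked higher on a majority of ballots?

Cirrus

Ballots ranking Flux above Cirrus: 5 + 1 = 6.
Ballots ranking Cirrus above Flux: 13 − 6 = 7.
Cirrus wins the head-to-head 7–6.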